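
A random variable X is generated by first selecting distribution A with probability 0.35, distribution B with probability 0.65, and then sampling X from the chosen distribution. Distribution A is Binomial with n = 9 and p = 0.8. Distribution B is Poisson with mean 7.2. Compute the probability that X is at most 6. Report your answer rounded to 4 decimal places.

0.3649

Conditional on each component, P(X ≤ 6): A: 0.261802; B: 0.420356.
By total probability, P(X ≤ 6) = 0.35·0.261802 + 0.65·0.420356 = 0.364862.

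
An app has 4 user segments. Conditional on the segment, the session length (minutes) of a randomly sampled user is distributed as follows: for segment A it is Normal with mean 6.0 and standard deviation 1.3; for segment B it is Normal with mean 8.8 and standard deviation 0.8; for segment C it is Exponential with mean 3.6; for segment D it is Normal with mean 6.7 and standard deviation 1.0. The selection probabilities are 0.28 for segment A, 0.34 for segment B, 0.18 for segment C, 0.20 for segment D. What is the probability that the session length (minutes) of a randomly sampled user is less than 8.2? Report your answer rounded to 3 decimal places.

0.693

Conditional on each segment, P(X < 8.2): A: 0.954706; B: 0.226627; C: 0.897488; D: 0.933193.
By total probability, P(X < 8.2) = 0.28·0.954706 + 0.34·0.226627 + 0.18·0.897488 + 0.2·0.933193 = 0.692558.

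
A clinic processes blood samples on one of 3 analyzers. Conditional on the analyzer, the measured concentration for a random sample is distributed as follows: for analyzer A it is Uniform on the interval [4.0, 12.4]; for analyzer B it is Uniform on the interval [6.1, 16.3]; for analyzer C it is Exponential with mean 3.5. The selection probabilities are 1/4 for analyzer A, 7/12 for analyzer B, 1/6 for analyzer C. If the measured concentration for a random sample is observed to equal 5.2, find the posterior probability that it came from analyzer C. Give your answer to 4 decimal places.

0.2659

Likelihoods f(5.2 | ·): A: 0.119048; B: 0; C: 0.0646687.
Posterior ∝ prior × likelihood. Numerator for C: 0.166667·0.0646687 = 0.0107781.
Normalizing constant: 0.25·0.119048 + 0.583333·0 + 0.166667·0.0646687 = 0.04054.
P(C | observation) = 0.0107781 / 0.04054 = 0.265864.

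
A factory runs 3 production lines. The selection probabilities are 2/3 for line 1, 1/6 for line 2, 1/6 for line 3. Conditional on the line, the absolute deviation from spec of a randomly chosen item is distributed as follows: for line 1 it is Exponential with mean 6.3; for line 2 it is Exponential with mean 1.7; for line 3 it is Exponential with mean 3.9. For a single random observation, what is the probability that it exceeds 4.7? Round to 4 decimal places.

0.3766

Conditional on each line, P(X > 4.7): 1: 0.474245; 2: 0.0629946; 3: 0.299654.
By total probability, P(X > 4.7) = 0.666667·0.474245 + 0.166667·0.0629946 + 0.166667·0.299654 = 0.376605.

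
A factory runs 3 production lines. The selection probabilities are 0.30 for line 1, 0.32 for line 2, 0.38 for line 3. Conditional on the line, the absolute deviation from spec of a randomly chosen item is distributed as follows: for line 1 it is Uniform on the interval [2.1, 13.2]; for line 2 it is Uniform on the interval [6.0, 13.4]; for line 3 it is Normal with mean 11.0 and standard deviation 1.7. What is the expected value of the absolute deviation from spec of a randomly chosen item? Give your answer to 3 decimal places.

Component means — 1: 7.65; 2: 9.7; 3: 11.
E[X] = 0.3·7.65 + 0.32·9.7 + 0.38·11 = 9.579.

9.579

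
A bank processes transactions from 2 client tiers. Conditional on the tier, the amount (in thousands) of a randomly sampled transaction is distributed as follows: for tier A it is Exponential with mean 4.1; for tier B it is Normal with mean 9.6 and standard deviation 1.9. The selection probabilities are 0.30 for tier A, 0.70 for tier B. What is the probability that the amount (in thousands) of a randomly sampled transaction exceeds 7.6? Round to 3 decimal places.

0.645

Conditional on each tier, P(X > 7.6): A: 0.156663; B: 0.853745.
By total probability, P(X > 7.6) = 0.3·0.156663 + 0.7·0.853745 = 0.64462.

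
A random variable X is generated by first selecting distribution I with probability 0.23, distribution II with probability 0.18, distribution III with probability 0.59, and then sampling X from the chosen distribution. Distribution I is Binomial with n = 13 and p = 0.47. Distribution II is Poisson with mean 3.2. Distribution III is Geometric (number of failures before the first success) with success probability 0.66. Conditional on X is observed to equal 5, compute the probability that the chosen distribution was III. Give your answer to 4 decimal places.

Likelihoods P(X=5 | ·): I: 0.18377; II: 0.113979; III: 0.00299874.
Posterior ∝ prior × likelihood. Numerator for III: 0.59·0.00299874 = 0.00176926.
Normalizing constant: 0.23·0.18377 + 0.18·0.113979 + 0.59·0.00299874 = 0.0645527.
P(III | observation) = 0.00176926 / 0.0645527 = 0.0274079.

0.0274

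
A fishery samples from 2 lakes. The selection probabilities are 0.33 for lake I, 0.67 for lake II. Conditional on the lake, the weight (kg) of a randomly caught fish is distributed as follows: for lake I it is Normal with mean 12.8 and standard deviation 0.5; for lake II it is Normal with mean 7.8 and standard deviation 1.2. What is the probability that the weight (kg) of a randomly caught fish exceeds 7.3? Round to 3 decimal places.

Conditional on each lake, P(X > 7.3): I: 1; II: 0.661539.
By total probability, P(X > 7.3) = 0.33·1 + 0.67·0.661539 = 0.773231.

0.773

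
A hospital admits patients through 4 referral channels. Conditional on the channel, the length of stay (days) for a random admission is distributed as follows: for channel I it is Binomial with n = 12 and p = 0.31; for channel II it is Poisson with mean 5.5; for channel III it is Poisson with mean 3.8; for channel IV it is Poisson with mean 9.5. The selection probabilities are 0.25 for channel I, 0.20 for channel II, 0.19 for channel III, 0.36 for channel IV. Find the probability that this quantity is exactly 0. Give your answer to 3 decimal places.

0.008

Conditional on each channel, P(X = 0): I: 0.0116463; II: 0.00408677; III: 0.0223708; IV: 7.48518e-05.
By total probability, P(X = 0) = 0.25·0.0116463 + 0.2·0.00408677 + 0.19·0.0223708 + 0.36·7.48518e-05 = 0.00800633.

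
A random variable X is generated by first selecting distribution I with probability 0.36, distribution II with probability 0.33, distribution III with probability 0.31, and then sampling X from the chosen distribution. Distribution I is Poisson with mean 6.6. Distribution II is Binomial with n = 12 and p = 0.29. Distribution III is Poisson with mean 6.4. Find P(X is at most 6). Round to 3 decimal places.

Conditional on each component, P(X ≤ 6): I: 0.510839; II: 0.967765; III: 0.542329.
By total probability, P(X ≤ 6) = 0.36·0.510839 + 0.33·0.967765 + 0.31·0.542329 = 0.671387.

0.671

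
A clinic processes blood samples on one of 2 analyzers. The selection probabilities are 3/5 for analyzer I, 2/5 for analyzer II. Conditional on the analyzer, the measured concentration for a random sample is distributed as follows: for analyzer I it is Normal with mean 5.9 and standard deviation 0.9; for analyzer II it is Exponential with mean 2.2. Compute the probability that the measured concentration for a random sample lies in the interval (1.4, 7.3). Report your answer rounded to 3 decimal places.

0.761

Conditional on each analyzer, P(1.4 < X < 7.3): I: 0.940093; II: 0.492995.
By total probability, P(1.4 < X < 7.3) = 0.6·0.940093 + 0.4·0.492995 = 0.761254.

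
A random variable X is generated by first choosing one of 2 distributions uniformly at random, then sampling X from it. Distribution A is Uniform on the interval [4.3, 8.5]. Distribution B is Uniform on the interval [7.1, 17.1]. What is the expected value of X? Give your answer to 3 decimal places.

Component means — A: 6.4; B: 12.1.
E[X] = 0.5·6.4 + 0.5·12.1 = 9.25.

9.250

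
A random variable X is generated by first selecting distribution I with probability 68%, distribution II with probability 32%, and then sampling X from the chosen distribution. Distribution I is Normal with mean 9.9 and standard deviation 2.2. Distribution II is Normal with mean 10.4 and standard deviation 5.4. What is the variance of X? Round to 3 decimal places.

12.677

Per component, I: μ=9.9, E[X²]=102.85; II: μ=10.4, E[X²]=137.32.
E[X] = 0.68·9.9 + 0.32·10.4 = 10.06.
E[X²] = 0.68·102.85 + 0.32·137.32 = 113.88.
Var(X) = E[X²] − (E[X])² = 113.88 − 101.204 = 12.6768.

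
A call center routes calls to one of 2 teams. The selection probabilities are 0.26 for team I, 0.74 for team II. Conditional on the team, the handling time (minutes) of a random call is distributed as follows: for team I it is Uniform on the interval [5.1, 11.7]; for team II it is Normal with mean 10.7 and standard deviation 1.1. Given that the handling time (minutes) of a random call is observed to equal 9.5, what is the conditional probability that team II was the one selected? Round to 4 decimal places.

Likelihoods f(9.5 | ·): I: 0.151515; II: 0.20003.
Posterior ∝ prior × likelihood. Numerator for II: 0.74·0.20003 = 0.148022.
Normalizing constant: 0.26·0.151515 + 0.74·0.20003 = 0.187416.
P(II | observation) = 0.148022 / 0.187416 = 0.789805.

0.7898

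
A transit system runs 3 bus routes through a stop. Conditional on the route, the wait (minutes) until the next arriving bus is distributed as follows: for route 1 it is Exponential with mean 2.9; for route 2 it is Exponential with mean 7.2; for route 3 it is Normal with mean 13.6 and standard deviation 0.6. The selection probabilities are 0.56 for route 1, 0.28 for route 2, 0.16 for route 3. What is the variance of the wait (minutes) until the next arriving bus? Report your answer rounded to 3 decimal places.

Per component, 1: μ=2.9, E[X²]=16.82; 2: μ=7.2, E[X²]=103.68; 3: μ=13.6, E[X²]=185.32.
E[X] = 0.56·2.9 + 0.28·7.2 + 0.16·13.6 = 5.816.
E[X²] = 0.56·16.82 + 0.28·103.68 + 0.16·185.32 = 68.1008.
Var(X) = E[X²] − (E[X])² = 68.1008 − 33.8259 = 34.2749.

34.275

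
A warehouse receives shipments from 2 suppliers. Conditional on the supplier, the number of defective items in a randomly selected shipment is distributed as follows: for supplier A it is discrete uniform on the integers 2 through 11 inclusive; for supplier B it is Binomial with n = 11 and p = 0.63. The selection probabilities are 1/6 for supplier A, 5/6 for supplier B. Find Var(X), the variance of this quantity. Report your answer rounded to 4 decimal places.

3.5374

Per component, A: μ=6.5, E[X²]=50.5; B: μ=6.93, E[X²]=50.589.
E[X] = 0.166667·6.5 + 0.833333·6.93 = 6.85833.
E[X²] = 0.166667·50.5 + 0.833333·50.589 = 50.5742.
Var(X) = E[X²] − (E[X])² = 50.5742 − 47.0367 = 3.53743.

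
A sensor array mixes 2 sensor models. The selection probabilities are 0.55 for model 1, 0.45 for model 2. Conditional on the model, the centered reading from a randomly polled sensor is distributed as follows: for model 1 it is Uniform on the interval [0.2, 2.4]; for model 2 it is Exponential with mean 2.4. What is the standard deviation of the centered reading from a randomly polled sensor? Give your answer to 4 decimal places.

Per component, 1: μ=1.3, E[X²]=2.09333; 2: μ=2.4, E[X²]=11.52.
E[X] = 0.55·1.3 + 0.45·2.4 = 1.795.
E[X²] = 0.55·2.09333 + 0.45·11.52 = 6.33533.
Var(X) = E[X²] − (E[X])² = 6.33533 − 3.22203 = 3.11331.
SD(X) = √3.11331 = 1.76446.

1.7645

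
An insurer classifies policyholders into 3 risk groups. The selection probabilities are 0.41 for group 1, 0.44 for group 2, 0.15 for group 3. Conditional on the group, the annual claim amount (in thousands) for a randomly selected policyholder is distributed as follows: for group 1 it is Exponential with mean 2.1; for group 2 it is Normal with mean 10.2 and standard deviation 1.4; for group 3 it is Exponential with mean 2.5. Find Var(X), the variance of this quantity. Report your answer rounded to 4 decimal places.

19.3670

Per component, 1: μ=2.1, E[X²]=8.82; 2: μ=10.2, E[X²]=106; 3: μ=2.5, E[X²]=12.5.
E[X] = 0.41·2.1 + 0.44·10.2 + 0.15·2.5 = 5.724.
E[X²] = 0.41·8.82 + 0.44·106 + 0.15·12.5 = 52.1312.
Var(X) = E[X²] − (E[X])² = 52.1312 − 32.7642 = 19.367.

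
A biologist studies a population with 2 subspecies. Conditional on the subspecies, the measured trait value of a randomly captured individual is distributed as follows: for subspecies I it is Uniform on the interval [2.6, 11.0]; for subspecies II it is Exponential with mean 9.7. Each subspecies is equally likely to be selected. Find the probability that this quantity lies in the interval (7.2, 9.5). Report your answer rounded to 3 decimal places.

0.187

Conditional on each subspecies, P(7.2 < X < 9.5): I: 0.27381; II: 0.10049.
By total probability, P(7.2 < X < 9.5) = 0.5·0.27381 + 0.5·0.10049 = 0.18715.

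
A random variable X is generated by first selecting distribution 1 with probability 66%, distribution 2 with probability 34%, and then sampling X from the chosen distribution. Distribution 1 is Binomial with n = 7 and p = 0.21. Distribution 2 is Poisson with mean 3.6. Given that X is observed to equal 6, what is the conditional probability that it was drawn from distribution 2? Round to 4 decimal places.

Likelihoods P(X=6 | ·): 1: 0.000474287; 2: 0.0826081.
Posterior ∝ prior × likelihood. Numerator for 2: 0.34·0.0826081 = 0.0280867.
Normalizing constant: 0.66·0.000474287 + 0.34·0.0826081 = 0.0283998.
P(2 | observation) = 0.0280867 / 0.0283998 = 0.988978.

0.9890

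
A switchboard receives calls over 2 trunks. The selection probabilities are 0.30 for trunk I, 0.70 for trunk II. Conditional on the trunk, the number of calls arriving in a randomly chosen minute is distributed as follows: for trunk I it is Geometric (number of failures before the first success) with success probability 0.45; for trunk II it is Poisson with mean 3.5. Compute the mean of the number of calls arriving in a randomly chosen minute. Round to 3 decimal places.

Component means — I: 1.22222; II: 3.5.
E[X] = 0.3·1.22222 + 0.7·3.5 = 2.81667.

2.817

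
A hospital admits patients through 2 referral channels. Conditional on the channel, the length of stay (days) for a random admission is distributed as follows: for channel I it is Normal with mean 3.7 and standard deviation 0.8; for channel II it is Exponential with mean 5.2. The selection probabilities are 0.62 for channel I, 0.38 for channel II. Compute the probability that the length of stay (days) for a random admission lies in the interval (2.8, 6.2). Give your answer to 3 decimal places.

Conditional on each channel, P(2.8 < X < 6.2): I: 0.868816; II: 0.280125.
By total probability, P(2.8 < X < 6.2) = 0.62·0.868816 + 0.38·0.280125 = 0.645114.

0.645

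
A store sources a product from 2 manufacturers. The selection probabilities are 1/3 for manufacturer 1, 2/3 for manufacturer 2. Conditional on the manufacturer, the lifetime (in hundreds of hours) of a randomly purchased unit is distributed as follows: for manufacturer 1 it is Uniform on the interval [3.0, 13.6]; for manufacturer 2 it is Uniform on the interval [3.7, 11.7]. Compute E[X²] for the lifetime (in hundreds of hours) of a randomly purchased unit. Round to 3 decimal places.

69.167

For each component E[X²] = Var + (mean)², giving 1: 78.2533; 2: 64.6233.
Overall E[X²] = 0.333333·78.2533 + 0.666667·64.6233 = 69.1667.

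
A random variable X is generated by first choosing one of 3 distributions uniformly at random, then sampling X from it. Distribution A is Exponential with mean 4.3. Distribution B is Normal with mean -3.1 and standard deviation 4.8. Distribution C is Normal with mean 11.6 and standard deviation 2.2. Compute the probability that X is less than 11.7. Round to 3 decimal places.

0.817

Conditional on each component, P(X < 11.7): A: 0.934186; B: 0.998977; C: 0.518127.
By total probability, P(X < 11.7) = 0.333333·0.934186 + 0.333333·0.998977 + 0.333333·0.518127 = 0.817097.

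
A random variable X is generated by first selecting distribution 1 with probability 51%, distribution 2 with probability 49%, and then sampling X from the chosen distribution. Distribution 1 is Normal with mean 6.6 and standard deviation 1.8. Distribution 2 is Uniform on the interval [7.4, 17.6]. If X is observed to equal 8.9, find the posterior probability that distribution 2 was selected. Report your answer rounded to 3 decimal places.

Likelihoods f(8.9 | ·): 1: 0.0979711; 2: 0.0980392.
Posterior ∝ prior × likelihood. Numerator for 2: 0.49·0.0980392 = 0.0480392.
Normalizing constant: 0.51·0.0979711 + 0.49·0.0980392 = 0.0980045.
P(2 | observation) = 0.0480392 / 0.0980045 = 0.490174.

0.490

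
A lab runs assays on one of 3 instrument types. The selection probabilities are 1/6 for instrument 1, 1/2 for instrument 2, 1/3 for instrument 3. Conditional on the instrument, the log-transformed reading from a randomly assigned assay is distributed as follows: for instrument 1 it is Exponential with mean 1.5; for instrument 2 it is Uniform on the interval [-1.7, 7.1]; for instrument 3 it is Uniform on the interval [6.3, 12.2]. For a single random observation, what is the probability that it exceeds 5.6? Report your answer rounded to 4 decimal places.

Conditional on each instrument, P(X > 5.6): 1: 0.023913; 2: 0.170455; 3: 1.
By total probability, P(X > 5.6) = 0.166667·0.023913 + 0.5·0.170455 + 0.333333·1 = 0.422546.

0.4225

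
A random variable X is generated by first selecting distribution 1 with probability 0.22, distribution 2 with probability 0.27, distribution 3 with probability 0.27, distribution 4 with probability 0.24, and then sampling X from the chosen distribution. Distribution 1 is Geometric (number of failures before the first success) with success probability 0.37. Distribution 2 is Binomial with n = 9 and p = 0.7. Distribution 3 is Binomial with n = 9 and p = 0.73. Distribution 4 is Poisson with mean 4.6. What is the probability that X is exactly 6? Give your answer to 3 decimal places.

0.176

Conditional on each component, P(X = 6): 1: 0.0231337; 2: 0.266828; 3: 0.250212; 4: 0.13227.
By total probability, P(X = 6) = 0.22·0.0231337 + 0.27·0.266828 + 0.27·0.250212 + 0.24·0.13227 = 0.176435.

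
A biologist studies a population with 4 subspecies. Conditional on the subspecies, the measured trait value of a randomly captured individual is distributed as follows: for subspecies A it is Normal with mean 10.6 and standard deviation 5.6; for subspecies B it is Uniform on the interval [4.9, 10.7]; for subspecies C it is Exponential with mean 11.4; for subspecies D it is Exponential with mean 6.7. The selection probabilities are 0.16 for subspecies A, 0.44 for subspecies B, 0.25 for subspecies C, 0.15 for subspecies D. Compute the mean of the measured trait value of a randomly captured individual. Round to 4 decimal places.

8.9830

Component means — A: 10.6; B: 7.8; C: 11.4; D: 6.7.
E[X] = 0.16·10.6 + 0.44·7.8 + 0.25·11.4 + 0.15·6.7 = 8.983.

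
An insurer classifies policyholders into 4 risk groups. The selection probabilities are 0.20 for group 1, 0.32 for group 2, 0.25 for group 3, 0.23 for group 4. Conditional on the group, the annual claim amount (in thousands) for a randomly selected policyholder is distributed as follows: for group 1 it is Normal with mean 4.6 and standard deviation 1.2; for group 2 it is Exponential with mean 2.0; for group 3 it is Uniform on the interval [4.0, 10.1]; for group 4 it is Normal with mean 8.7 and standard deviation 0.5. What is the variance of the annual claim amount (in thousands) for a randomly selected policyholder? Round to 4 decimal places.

9.4074

Per component, 1: μ=4.6, E[X²]=22.6; 2: μ=2, E[X²]=8; 3: μ=7.05, E[X²]=52.8033; 4: μ=8.7, E[X²]=75.94.
E[X] = 0.2·4.6 + 0.32·2 + 0.25·7.05 + 0.23·8.7 = 5.3235.
E[X²] = 0.2·22.6 + 0.32·8 + 0.25·52.8033 + 0.23·75.94 = 37.747.
Var(X) = E[X²] − (E[X])² = 37.747 − 28.3397 = 9.40738.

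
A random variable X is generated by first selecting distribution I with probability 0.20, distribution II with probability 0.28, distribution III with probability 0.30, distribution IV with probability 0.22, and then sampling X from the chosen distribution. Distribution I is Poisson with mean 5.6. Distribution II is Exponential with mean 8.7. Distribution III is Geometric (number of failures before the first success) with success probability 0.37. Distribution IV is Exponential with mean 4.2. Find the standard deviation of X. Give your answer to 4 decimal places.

5.9061

Per component, I: μ=5.6, E[X²]=36.96; II: μ=8.7, E[X²]=151.38; III: μ=1.7027, E[X²]=7.5011; IV: μ=4.2, E[X²]=35.28.
E[X] = 0.2·5.6 + 0.28·8.7 + 0.3·1.7027 + 0.22·4.2 = 4.99081.
E[X²] = 0.2·36.96 + 0.28·151.38 + 0.3·7.5011 + 0.22·35.28 = 59.7903.
Var(X) = E[X²] − (E[X])² = 59.7903 − 24.9082 = 34.8821.
SD(X) = √34.8821 = 5.90611.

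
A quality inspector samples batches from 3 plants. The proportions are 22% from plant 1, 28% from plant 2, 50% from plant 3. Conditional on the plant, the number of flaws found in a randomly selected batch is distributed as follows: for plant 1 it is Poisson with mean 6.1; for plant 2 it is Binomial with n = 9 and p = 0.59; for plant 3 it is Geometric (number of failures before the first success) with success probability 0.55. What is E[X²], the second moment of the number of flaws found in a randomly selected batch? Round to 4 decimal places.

19.1112

For each component E[X²] = Var + (mean)², giving 1: 43.31; 2: 30.3732; 3: 2.15702.
Overall E[X²] = 0.22·43.31 + 0.28·30.3732 + 0.5·2.15702 = 19.1112.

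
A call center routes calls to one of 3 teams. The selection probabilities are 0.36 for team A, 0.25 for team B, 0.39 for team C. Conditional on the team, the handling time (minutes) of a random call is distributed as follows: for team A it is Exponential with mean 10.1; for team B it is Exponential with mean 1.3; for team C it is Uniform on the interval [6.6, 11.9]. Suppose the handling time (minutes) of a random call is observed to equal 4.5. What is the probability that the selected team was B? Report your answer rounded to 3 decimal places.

Likelihoods f(4.5 | ·): A: 0.0634134; B: 0.0241396; C: 0.
Posterior ∝ prior × likelihood. Numerator for B: 0.25·0.0241396 = 0.00603489.
Normalizing constant: 0.36·0.0634134 + 0.25·0.0241396 + 0.39·0 = 0.0288637.
P(B | observation) = 0.00603489 / 0.0288637 = 0.209082.

0.209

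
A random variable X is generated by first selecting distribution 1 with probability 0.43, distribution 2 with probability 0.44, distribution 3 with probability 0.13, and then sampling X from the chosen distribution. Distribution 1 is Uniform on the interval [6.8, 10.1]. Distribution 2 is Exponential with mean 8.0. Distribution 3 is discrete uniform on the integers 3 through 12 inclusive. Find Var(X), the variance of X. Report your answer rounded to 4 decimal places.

29.7258

Per component, 1: μ=8.45, E[X²]=72.31; 2: μ=8, E[X²]=128; 3: μ=7.5, E[X²]=64.5.
E[X] = 0.43·8.45 + 0.44·8 + 0.13·7.5 = 8.1285.
E[X²] = 0.43·72.31 + 0.44·128 + 0.13·64.5 = 95.7983.
Var(X) = E[X²] − (E[X])² = 95.7983 − 66.0725 = 29.7258.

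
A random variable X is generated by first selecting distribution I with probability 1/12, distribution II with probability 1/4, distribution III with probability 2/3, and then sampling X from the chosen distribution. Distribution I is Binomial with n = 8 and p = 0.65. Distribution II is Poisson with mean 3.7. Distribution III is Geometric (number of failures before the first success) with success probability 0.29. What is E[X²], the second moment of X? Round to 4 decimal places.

16.3768

For each component E[X²] = Var + (mean)², giving I: 28.86; II: 17.39; III: 14.4364.
Overall E[X²] = 0.0833333·28.86 + 0.25·17.39 + 0.666667·14.4364 = 16.3768.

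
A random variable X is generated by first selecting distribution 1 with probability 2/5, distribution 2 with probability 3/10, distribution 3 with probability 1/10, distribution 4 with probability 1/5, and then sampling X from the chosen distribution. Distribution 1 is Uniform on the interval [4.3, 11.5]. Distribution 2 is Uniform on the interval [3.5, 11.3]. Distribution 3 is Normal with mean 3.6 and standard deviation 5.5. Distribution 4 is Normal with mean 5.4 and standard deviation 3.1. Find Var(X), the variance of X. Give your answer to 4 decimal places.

Per component, 1: μ=7.9, E[X²]=66.73; 2: μ=7.4, E[X²]=59.83; 3: μ=3.6, E[X²]=43.21; 4: μ=5.4, E[X²]=38.77.
E[X] = 0.4·7.9 + 0.3·7.4 + 0.1·3.6 + 0.2·5.4 = 6.82.
E[X²] = 0.4·66.73 + 0.3·59.83 + 0.1·43.21 + 0.2·38.77 = 56.716.
Var(X) = E[X²] − (E[X])² = 56.716 − 46.5124 = 10.2036.

10.2036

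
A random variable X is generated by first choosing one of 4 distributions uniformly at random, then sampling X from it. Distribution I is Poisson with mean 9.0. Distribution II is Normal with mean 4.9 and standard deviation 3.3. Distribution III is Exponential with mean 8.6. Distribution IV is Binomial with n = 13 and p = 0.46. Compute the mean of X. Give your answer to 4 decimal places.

7.1200

Component means — I: 9; II: 4.9; III: 8.6; IV: 5.98.
E[X] = 0.25·9 + 0.25·4.9 + 0.25·8.6 + 0.25·5.98 = 7.12.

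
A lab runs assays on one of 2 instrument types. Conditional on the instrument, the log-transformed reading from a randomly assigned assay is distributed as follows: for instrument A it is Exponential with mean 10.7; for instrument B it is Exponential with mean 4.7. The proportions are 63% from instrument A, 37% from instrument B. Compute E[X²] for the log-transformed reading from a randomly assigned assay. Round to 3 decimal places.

160.604

For each component E[X²] = Var + (mean)², giving A: 228.98; B: 44.18.
Overall E[X²] = 0.63·228.98 + 0.37·44.18 = 160.604.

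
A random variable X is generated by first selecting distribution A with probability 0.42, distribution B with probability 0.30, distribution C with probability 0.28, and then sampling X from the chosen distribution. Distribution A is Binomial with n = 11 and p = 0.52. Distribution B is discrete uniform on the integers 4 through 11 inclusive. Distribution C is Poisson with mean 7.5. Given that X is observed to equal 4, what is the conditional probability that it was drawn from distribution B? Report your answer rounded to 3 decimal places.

0.319

Likelihoods P(X=4 | ·): A: 0.14165; B: 0.125; C: 0.0729164.
Posterior ∝ prior × likelihood. Numerator for B: 0.3·0.125 = 0.0375.
Normalizing constant: 0.42·0.14165 + 0.3·0.125 + 0.28·0.0729164 = 0.11741.
P(B | observation) = 0.0375 / 0.11741 = 0.319395.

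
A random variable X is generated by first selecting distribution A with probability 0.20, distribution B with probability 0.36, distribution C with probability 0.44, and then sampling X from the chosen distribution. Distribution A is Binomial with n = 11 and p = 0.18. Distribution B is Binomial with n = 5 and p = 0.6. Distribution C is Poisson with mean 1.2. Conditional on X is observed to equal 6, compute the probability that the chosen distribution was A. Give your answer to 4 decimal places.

Likelihoods P(X=6 | ·): A: 0.00582568; B: 0; C: 0.00124911.
Posterior ∝ prior × likelihood. Numerator for A: 0.2·0.00582568 = 0.00116514.
Normalizing constant: 0.2·0.00582568 + 0.36·0 + 0.44·0.00124911 = 0.00171474.
P(A | observation) = 0.00116514 / 0.00171474 = 0.67948.

0.6795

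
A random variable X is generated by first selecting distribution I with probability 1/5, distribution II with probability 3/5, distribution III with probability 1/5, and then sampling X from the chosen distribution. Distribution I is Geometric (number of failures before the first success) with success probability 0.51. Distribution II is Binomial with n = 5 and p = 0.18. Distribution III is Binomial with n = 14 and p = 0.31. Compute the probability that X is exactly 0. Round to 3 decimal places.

Conditional on each component, P(X = 0): I: 0.51; II: 0.37074; III: 0.00554482.
By total probability, P(X = 0) = 0.2·0.51 + 0.6·0.37074 + 0.2·0.00554482 = 0.325553.

0.326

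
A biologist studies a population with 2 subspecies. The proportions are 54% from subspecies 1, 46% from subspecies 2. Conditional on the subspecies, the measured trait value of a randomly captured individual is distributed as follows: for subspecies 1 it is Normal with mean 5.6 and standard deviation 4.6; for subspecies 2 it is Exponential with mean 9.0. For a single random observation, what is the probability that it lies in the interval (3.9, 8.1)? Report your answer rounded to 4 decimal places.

Conditional on each subspecies, P(3.9 < X < 8.1): 1: 0.350746; 2: 0.241775.
By total probability, P(3.9 < X < 8.1) = 0.54·0.350746 + 0.46·0.241775 = 0.300619.

0.3006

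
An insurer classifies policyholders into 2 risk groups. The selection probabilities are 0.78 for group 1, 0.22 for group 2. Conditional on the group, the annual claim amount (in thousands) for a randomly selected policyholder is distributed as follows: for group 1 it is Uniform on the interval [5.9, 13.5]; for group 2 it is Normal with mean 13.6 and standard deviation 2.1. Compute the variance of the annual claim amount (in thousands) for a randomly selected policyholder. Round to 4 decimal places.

7.3346

Per component, 1: μ=9.7, E[X²]=98.9033; 2: μ=13.6, E[X²]=189.37.
E[X] = 0.78·9.7 + 0.22·13.6 = 10.558.
E[X²] = 0.78·98.9033 + 0.22·189.37 = 118.806.
Var(X) = E[X²] − (E[X])² = 118.806 − 111.471 = 7.33464.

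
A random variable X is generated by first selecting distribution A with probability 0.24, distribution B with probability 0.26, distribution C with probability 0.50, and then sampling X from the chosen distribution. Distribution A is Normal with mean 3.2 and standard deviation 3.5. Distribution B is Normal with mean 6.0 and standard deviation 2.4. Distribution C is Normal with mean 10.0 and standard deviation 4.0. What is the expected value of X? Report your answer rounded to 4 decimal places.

Component means — A: 3.2; B: 6; C: 10.
E[X] = 0.24·3.2 + 0.26·6 + 0.5·10 = 7.328.

7.3280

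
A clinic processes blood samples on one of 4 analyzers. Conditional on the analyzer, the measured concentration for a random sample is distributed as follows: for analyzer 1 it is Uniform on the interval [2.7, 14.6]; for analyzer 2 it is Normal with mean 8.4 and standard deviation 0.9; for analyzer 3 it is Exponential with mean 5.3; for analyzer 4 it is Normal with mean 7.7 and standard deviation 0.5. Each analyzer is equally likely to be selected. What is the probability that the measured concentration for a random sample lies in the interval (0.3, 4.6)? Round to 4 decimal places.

Conditional on each analyzer, P(0.3 < X < 4.6): 1: 0.159664; 2: 1.20953e-05; 3: 0.525146; 4: 2.82316e-10.
By total probability, P(0.3 < X < 4.6) = 0.25·0.159664 + 0.25·1.20953e-05 + 0.25·0.525146 + 0.25·2.82316e-10 = 0.171206.

0.1712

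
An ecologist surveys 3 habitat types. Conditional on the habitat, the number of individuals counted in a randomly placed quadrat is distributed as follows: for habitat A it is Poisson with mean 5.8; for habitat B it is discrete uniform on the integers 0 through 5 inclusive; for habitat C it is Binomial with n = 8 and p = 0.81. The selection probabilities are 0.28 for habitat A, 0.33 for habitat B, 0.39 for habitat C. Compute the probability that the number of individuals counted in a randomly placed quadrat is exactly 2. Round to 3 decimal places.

0.070

Conditional on each habitat, P(X = 2): A: 0.0509235; B: 0.166667; C: 0.00086427.
By total probability, P(X = 2) = 0.28·0.0509235 + 0.33·0.166667 + 0.39·0.00086427 = 0.0695956.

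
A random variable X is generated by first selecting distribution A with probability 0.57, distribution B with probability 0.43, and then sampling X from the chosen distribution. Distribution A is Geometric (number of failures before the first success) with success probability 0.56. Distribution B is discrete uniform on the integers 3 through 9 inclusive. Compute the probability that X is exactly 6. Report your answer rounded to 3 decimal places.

0.064

Conditional on each component, P(X = 6): A: 0.00406354; B: 0.142857.
By total probability, P(X = 6) = 0.57·0.00406354 + 0.43·0.142857 = 0.0637448.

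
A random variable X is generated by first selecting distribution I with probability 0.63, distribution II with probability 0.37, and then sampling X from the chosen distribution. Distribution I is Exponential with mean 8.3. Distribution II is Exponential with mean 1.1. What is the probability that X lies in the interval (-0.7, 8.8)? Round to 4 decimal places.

Conditional on each component, P(-0.7 < X < 8.8): I: 0.653628; II: 0.999665.
By total probability, P(-0.7 < X < 8.8) = 0.63·0.653628 + 0.37·0.999665 = 0.781661.

0.7817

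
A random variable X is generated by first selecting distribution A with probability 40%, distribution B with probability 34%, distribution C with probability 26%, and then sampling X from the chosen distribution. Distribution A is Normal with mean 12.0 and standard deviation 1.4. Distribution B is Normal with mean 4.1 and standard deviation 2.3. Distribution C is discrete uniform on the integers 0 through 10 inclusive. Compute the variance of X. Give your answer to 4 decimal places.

Per component, A: μ=12, E[X²]=145.96; B: μ=4.1, E[X²]=22.1; C: μ=5, E[X²]=35.
E[X] = 0.4·12 + 0.34·4.1 + 0.26·5 = 7.494.
E[X²] = 0.4·145.96 + 0.34·22.1 + 0.26·35 = 74.998.
Var(X) = E[X²] − (E[X])² = 74.998 − 56.16 = 18.838.

18.8380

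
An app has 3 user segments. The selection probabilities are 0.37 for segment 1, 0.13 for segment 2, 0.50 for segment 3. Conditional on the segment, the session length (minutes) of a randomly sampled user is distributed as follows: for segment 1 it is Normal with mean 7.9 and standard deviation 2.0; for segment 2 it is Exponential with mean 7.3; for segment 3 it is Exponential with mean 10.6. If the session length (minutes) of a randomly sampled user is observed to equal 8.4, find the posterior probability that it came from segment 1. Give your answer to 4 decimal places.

0.7261

Likelihoods f(8.4 | ·): 1: 0.193334; 2: 0.0433452; 3: 0.0427107.
Posterior ∝ prior × likelihood. Numerator for 1: 0.37·0.193334 = 0.0715336.
Normalizing constant: 0.37·0.193334 + 0.13·0.0433452 + 0.5·0.0427107 = 0.0985238.
P(1 | observation) = 0.0715336 / 0.0985238 = 0.726054.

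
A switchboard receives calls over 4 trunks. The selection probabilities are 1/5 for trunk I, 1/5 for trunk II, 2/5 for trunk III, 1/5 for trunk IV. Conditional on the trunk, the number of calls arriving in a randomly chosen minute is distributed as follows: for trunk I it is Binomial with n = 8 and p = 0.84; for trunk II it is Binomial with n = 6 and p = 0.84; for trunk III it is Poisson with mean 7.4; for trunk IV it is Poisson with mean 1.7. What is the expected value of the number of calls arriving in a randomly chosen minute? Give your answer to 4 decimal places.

5.6520

Component means — I: 6.72; II: 5.04; III: 7.4; IV: 1.7.
E[X] = 0.2·6.72 + 0.2·5.04 + 0.4·7.4 + 0.2·1.7 = 5.652.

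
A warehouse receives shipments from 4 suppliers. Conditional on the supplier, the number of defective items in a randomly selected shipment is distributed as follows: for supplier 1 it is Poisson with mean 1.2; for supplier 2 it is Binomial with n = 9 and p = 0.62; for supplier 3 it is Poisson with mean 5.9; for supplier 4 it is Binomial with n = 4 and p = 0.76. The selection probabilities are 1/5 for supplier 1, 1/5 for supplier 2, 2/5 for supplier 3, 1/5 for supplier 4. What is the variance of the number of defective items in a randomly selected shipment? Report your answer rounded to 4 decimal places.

Per component, 1: μ=1.2, E[X²]=2.64; 2: μ=5.58, E[X²]=33.2568; 3: μ=5.9, E[X²]=40.71; 4: μ=3.04, E[X²]=9.9712.
E[X] = 0.2·1.2 + 0.2·5.58 + 0.4·5.9 + 0.2·3.04 = 4.324.
E[X²] = 0.2·2.64 + 0.2·33.2568 + 0.4·40.71 + 0.2·9.9712 = 25.4576.
Var(X) = E[X²] − (E[X])² = 25.4576 − 18.697 = 6.76062.

6.7606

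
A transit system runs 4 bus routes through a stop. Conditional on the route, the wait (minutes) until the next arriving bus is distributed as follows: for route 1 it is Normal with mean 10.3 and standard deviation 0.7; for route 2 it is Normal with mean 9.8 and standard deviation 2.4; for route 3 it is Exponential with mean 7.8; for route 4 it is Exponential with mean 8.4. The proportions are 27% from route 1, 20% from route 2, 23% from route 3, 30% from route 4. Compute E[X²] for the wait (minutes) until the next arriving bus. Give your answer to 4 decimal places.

For each component E[X²] = Var + (mean)², giving 1: 106.58; 2: 101.8; 3: 121.68; 4: 141.12.
Overall E[X²] = 0.27·106.58 + 0.2·101.8 + 0.23·121.68 + 0.3·141.12 = 119.459.

119.4590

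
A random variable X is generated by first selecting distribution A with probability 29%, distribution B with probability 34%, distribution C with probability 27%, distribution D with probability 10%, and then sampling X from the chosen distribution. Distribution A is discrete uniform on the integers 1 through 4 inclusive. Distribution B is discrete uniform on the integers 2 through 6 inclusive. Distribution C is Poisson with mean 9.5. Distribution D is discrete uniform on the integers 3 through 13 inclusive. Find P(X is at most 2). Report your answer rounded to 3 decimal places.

Conditional on each component, P(X ≤ 2): A: 0.5; B: 0.2; C: 0.00416363; D: 0.
By total probability, P(X ≤ 2) = 0.29·0.5 + 0.34·0.2 + 0.27·0.00416363 + 0.1·0 = 0.214124.

0.214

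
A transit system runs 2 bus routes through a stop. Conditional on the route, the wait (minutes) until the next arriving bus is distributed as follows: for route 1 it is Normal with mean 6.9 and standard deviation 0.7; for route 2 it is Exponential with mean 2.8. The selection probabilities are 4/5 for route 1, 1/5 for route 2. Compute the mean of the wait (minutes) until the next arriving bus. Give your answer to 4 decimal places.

Component means — 1: 6.9; 2: 2.8.
E[X] = 0.8·6.9 + 0.2·2.8 = 6.08.

6.0800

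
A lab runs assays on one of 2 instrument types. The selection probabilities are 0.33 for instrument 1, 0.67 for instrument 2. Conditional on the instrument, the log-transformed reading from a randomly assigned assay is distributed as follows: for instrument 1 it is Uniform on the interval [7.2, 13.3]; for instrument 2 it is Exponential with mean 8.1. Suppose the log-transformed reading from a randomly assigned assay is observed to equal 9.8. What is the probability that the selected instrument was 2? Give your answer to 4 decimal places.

Likelihoods f(9.8 | ·): 1: 0.163934; 2: 0.036819.
Posterior ∝ prior × likelihood. Numerator for 2: 0.67·0.036819 = 0.0246687.
Normalizing constant: 0.33·0.163934 + 0.67·0.036819 = 0.0787671.
P(2 | observation) = 0.0246687 / 0.0787671 = 0.313186.

0.3132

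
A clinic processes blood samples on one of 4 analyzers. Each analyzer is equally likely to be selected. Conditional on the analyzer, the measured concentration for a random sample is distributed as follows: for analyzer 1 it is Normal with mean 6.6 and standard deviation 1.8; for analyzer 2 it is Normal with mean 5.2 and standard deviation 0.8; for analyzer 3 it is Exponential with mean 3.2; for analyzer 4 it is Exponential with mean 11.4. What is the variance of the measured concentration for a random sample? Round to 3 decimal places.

Per component, 1: μ=6.6, E[X²]=46.8; 2: μ=5.2, E[X²]=27.68; 3: μ=3.2, E[X²]=20.48; 4: μ=11.4, E[X²]=259.92.
E[X] = 0.25·6.6 + 0.25·5.2 + 0.25·3.2 + 0.25·11.4 = 6.6.
E[X²] = 0.25·46.8 + 0.25·27.68 + 0.25·20.48 + 0.25·259.92 = 88.72.
Var(X) = E[X²] − (E[X])² = 88.72 − 43.56 = 45.16.

45.160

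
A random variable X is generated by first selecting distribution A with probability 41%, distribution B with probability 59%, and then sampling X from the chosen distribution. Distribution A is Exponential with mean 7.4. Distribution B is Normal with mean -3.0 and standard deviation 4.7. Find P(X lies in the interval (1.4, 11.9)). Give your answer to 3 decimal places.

Conditional on each component, P(1.4 < X < 11.9): A: 0.627364; B: 0.173831.
By total probability, P(1.4 < X < 11.9) = 0.41·0.627364 + 0.59·0.173831 = 0.35978.

0.360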